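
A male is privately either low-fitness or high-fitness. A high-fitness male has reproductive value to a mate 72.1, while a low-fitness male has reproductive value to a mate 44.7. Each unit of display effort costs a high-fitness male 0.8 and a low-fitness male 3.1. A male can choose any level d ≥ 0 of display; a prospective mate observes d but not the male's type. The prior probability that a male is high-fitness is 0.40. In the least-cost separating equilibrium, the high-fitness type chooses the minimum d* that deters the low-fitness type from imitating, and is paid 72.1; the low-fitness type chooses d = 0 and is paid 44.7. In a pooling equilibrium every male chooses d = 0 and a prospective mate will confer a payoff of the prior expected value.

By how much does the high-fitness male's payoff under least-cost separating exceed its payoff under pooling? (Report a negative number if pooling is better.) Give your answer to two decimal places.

Least-cost separating signal: d* solves 44.7 = 72.1 − 3.1·d*, so d* = (72.1 − 44.7)/3.1 ≈ 8.8387.
High-fitness type's separating payoff: 72.1 − 0.8 × d* = 72.1 − 0.8 × (72.1 − 44.7)/3.1 = 72.1 − 21.92/3.1 ≈ 65.0290.
Pooling payoff: 0.40 × 72.1 + 0.60 × 44.7 = 55.66.
Difference: 65.0290 − 55.66 = 9.369, i.e. 9.37 to two decimal places.
The high-fitness type prefers to separate.

9.37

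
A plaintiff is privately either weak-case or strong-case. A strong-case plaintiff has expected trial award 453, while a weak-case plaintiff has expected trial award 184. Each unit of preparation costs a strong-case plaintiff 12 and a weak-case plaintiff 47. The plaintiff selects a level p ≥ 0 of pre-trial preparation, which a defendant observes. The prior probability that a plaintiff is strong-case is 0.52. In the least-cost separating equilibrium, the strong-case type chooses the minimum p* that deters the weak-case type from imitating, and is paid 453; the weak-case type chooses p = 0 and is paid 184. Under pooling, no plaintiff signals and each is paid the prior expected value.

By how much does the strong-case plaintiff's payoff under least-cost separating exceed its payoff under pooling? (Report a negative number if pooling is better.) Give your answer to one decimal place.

Least-cost separating signal: p* solves 184 = 453 − 47·p*, so p* = (453 − 184)/47 ≈ 5.7234.
Strong-case type's separating payoff: 453 − 12 × p* = 453 − 12 × (453 − 184)/47 = 453 − 3228/47 ≈ 384.319.
Pooling payoff: 0.52 × 453 + 0.48 × 184 = 323.88.
Difference: 384.319 − 323.88 = 60.439, i.e. 60.4 to one decimal place.
The strong-case type prefers to separate.

60.4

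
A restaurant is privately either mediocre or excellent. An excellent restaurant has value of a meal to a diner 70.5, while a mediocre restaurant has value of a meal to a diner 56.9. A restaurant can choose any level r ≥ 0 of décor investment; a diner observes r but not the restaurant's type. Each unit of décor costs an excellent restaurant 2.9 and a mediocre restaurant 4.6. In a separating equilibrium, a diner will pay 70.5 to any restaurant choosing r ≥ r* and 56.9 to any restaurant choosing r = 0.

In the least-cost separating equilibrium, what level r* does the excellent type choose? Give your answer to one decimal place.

A mediocre restaurant choosing r = 0 receives 56.9.
Imitating at r* instead would pay 70.5 at cost 4.6·r*, netting 70.5 − 4.6·r*.
Indifference: 56.9 = 70.5 − 4.6·r*, so r* = (70.5 − 56.9) / 4.6 ≈ 3.0.
This is the mediocre type's binding incentive-compatibility constraint; any r ≥ 3.0 sustains separation on that side.

3.0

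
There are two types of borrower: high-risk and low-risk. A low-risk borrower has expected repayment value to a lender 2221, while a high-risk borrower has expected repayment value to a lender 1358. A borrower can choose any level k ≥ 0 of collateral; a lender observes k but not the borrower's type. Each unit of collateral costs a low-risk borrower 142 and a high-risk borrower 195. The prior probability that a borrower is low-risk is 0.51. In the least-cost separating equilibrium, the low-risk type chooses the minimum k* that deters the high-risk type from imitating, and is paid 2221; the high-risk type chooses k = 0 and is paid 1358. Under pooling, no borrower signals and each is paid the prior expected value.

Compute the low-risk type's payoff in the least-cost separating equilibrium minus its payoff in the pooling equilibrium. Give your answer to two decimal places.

Least-cost separating signal: k* solves 1358 = 2221 − 195·k*, so k* = (2221 − 1358)/195 ≈ 4.4256.
Low-risk type's separating payoff: 2221 − 142 × k* = 2221 − 142 × (2221 − 1358)/195 = 2221 − 122546/195 ≈ 1592.5590.
Pooling payoff: 0.51 × 2221 + 0.49 × 1358 = 1798.13.
Difference: 1592.5590 − 1798.13 = -205.571, i.e. -205.57 to two decimal places.
The low-risk type would prefer the pooling outcome.

-205.57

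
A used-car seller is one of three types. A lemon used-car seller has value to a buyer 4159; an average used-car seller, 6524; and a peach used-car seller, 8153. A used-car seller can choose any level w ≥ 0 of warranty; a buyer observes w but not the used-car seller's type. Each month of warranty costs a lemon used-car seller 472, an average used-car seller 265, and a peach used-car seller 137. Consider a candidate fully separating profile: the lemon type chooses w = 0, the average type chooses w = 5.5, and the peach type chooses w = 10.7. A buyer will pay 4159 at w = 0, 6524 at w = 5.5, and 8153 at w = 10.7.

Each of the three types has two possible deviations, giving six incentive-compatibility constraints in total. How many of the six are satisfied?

Peach (own payoff 8153 − 137×10.7 = 6687.1): to w=0 gives 4159 → no gain ✓; to w=5.5 gives 6524 − 137×5.5 = 5770.5 → no gain ✓.
Average (own payoff 6524 − 265×5.5 = 5066.5): to w=0 gives 4159 → no gain ✓; to w=10.7 gives 8153 − 265×10.7 = 5317.5 → profitable ✗.
Lemon (own payoff 4159): to w=5.5 gives 6524 − 472×5.5 = 3928 → no gain ✓; to w=10.7 gives 8153 − 472×10.7 = 3102.6 → no gain ✓.
5 of the 6 constraints hold; not an equilibrium.

5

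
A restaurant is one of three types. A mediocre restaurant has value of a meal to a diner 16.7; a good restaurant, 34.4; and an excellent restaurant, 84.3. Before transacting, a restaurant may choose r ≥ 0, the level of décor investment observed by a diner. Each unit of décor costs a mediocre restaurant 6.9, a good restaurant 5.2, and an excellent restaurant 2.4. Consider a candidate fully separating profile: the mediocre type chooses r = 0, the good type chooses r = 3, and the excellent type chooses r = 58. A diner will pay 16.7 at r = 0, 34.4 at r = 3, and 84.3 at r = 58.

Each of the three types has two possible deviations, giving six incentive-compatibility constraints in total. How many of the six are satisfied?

Good (own payoff 34.4 − 5.2×3 = 18.8): to r=0 gives 16.7 → no gain ✓; to r=58 gives 84.3 − 5.2×58 = -217.3 → no gain ✓.
Mediocre (own payoff 16.7): to r=3 gives 34.4 − 6.9×3 = 13.7 → no gain ✓; to r=58 gives 84.3 − 6.9×58 = -315.9 → no gain ✓.
Excellent (own payoff 84.3 − 2.4×58 = -54.9): to r=0 gives 16.7 → profitable ✗; to r=3 gives 34.4 − 2.4×3 = 27.2 → profitable ✗.
4 of the 6 constraints hold; not an equilibrium.

4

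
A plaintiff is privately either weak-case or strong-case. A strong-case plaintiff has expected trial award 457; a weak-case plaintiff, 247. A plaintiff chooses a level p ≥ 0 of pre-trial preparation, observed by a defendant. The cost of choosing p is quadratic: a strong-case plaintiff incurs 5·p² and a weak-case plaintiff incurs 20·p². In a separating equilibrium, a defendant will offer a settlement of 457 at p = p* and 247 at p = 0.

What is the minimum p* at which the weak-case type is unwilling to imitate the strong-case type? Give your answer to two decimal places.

3.24

The weak-case type at p = 0 receives 247; imitating at p* yields 457 − 20·p*².
Indifference: 247 = 457 − 20·p*², so p*² = (457 − 247) / 20 = 10.5.
p* = √10.5 ≈ 3.24.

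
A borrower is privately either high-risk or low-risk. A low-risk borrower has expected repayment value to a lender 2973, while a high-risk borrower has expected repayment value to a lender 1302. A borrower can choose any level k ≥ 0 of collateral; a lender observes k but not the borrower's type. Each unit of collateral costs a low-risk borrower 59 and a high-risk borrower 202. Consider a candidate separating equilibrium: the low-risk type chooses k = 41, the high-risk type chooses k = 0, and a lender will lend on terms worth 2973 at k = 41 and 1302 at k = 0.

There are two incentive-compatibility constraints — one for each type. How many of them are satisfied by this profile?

High-risk type: stay at 0 → 1302; mimic → 2973 − 202 × 41 = -5309. IC holds (1302 ≥ -5309).
Low-risk type: signal → 2973 − 59 × 41 = 554; deviate to 0 → 1302. IC fails (554 < 1302).
1 of 2 constraints hold, so this profile is not an equilibrium.

1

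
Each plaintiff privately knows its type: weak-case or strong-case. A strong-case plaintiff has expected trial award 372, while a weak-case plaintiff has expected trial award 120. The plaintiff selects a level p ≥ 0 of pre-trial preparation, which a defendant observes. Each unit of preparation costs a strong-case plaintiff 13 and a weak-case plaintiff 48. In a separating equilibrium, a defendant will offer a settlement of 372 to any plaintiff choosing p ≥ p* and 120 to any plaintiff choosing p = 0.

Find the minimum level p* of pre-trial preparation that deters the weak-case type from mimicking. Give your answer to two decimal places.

5.25

A weak-case plaintiff choosing p = 0 receives 120.
Imitating at p* instead would pay 372 at cost 48·p*, netting 372 − 48·p*.
Indifference: 120 = 372 − 48·p*, so p* = (372 − 120) / 48 = 5.25.
This is the weak-case type's binding incentive-compatibility constraint; any p ≥ 5.25 sustains separation on that side.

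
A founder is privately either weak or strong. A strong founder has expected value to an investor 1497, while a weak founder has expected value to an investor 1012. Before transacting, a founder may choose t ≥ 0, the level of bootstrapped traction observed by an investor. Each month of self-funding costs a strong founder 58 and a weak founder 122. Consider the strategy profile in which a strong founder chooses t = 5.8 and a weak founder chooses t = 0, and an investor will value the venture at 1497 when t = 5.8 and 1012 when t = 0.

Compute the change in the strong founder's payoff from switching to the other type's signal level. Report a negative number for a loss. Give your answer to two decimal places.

Playing t = 5.8 the strong founder receives 1497 − 58 × 5.8 = 1160.6.
Deviating to t = 0 yields 1012 instead.
Gain from deviating: 1012 − 1160.6 = -148.60.
The gain is negative, so the strong type's incentive-compatibility constraint is satisfied.

-148.60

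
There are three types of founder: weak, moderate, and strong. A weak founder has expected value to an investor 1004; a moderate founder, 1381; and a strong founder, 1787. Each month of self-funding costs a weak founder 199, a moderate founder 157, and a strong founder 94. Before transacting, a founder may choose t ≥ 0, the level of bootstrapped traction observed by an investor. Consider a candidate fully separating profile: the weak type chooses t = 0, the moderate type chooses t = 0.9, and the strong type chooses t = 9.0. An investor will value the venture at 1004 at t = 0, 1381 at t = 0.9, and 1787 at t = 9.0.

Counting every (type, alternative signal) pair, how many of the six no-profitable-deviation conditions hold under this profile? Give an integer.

3

Strong (own payoff 1787 − 94×9.0 = 941): to t=0 gives 1004 → profitable ✗; to t=0.9 gives 1381 − 94×0.9 = 1296.4 → profitable ✗.
Weak (own payoff 1004): to t=0.9 gives 1381 − 199×0.9 = 1201.9 → profitable ✗; to t=9.0 gives 1787 − 199×9.0 = -4 → no gain ✓.
Moderate (own payoff 1381 − 157×0.9 = 1239.7): to t=0 gives 1004 → no gain ✓; to t=9.0 gives 1787 − 157×9.0 = 374 → no gain ✓.
3 of the 6 constraints hold; not an equilibrium.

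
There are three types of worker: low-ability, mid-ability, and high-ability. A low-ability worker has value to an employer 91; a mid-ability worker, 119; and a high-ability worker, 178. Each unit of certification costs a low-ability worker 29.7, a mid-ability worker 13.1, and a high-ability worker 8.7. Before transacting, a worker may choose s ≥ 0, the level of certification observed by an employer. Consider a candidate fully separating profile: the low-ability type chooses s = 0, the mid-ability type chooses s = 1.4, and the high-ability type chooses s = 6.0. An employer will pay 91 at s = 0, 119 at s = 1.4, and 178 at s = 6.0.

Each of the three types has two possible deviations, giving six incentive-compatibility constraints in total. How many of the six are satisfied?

High-ability (own payoff 178 − 8.7×6.0 = 125.8): to s=0 gives 91 → no gain ✓; to s=1.4 gives 119 − 8.7×1.4 = 106.82 → no gain ✓.
Mid-ability (own payoff 119 − 13.1×1.4 = 100.66): to s=0 gives 91 → no gain ✓; to s=6.0 gives 178 − 13.1×6.0 = 99.4 → no gain ✓.
Low-ability (own payoff 91): to s=1.4 gives 119 − 29.7×1.4 = 77.42 → no gain ✓; to s=6.0 gives 178 − 29.7×6.0 = -0.2 → no gain ✓.
6 of the 6 constraints hold; this profile is a separating equilibrium.

6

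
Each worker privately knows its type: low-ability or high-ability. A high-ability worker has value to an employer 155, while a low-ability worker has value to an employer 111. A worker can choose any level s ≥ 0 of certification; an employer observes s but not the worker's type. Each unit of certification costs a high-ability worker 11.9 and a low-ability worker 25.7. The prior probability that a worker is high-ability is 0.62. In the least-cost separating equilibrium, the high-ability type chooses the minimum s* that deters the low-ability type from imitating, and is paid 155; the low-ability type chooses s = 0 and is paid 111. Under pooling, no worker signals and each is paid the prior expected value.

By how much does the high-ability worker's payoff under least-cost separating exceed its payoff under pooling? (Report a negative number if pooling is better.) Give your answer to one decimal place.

-3.7

Least-cost separating signal: s* solves 111 = 155 − 25.7·s*, so s* = (155 − 111)/25.7 ≈ 1.7121.
High-ability type's separating payoff: 155 − 11.9 × s* = 155 − 11.9 × (155 − 111)/25.7 = 155 − 523.6/25.7 ≈ 134.626.
Pooling payoff: 0.62 × 155 + 0.38 × 111 = 138.28.
Difference: 134.626 − 138.28 = -3.654, i.e. -3.7 to one decimal place.
The high-ability type would prefer the pooling outcome.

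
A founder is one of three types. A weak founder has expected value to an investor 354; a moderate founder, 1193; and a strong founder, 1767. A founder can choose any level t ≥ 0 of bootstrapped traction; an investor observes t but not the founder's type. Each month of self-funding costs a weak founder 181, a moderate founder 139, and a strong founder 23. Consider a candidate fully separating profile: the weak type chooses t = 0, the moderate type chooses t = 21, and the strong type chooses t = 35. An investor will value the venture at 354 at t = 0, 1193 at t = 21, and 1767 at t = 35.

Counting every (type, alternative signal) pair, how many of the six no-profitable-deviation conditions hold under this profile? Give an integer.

5

Weak (own payoff 354): to t=21 gives 1193 − 181×21 = -2608 → no gain ✓; to t=35 gives 1767 − 181×35 = -4568 → no gain ✓.
Strong (own payoff 1767 − 23×35 = 962): to t=0 gives 354 → no gain ✓; to t=21 gives 1193 − 23×21 = 710 → no gain ✓.
Moderate (own payoff 1193 − 139×21 = -1726): to t=0 gives 354 → profitable ✗; to t=35 gives 1767 − 139×35 = -3098 → no gain ✓.
5 of the 6 constraints hold; not an equilibrium.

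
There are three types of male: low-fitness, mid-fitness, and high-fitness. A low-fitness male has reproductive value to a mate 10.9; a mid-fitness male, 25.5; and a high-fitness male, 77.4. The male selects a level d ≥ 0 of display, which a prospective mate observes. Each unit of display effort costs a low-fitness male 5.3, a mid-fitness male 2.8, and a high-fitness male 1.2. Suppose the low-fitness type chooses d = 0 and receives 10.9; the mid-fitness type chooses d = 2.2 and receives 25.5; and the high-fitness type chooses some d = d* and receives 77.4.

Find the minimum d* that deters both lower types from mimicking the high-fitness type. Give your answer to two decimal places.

Low-fitness type (on-path payoff 10.9) won't mimic when 10.9 ≥ 77.4 − 5.3·d*, i.e. d* ≥ 12.55.
Mid-fitness type (on-path payoff 25.5 − 2.8×2.2 = 19.34) won't mimic when 19.34 ≥ 77.4 − 2.8·d*, i.e. d* ≥ 20.74.
Both must hold, so d* = max(12.55, 20.74) = 20.74. The mid-fitness type's constraint binds.

20.74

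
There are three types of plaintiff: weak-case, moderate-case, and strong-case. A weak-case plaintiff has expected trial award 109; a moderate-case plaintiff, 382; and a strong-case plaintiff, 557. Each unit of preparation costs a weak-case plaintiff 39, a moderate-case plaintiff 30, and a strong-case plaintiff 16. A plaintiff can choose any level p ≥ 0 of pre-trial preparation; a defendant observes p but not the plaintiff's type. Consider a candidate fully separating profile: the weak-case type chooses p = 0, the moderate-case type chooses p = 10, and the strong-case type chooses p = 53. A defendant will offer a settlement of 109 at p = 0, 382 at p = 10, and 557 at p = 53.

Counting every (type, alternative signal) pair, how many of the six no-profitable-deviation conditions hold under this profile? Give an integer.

Moderate-case (own payoff 382 − 30×10 = 82): to p=0 gives 109 → profitable ✗; to p=53 gives 557 − 30×53 = -1033 → no gain ✓.
Weak-case (own payoff 109): to p=10 gives 382 − 39×10 = -8 → no gain ✓; to p=53 gives 557 − 39×53 = -1510 → no gain ✓.
Strong-case (own payoff 557 − 16×53 = -291): to p=0 gives 109 → profitable ✗; to p=10 gives 382 − 16×10 = 222 → profitable ✗.
3 of the 6 constraints hold; not an equilibrium.

3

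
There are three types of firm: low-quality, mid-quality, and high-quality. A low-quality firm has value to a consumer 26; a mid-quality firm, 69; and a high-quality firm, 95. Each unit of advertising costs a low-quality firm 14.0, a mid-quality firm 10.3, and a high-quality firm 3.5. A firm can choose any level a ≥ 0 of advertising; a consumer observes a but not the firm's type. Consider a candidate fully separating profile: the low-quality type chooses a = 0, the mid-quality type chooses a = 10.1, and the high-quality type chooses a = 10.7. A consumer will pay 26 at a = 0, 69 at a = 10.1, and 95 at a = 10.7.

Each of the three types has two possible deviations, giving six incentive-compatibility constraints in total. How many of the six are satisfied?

Mid-quality (own payoff 69 − 10.3×10.1 = -35.03): to a=0 gives 26 → profitable ✗; to a=10.7 gives 95 − 10.3×10.7 = -15.21 → profitable ✗.
High-quality (own payoff 95 − 3.5×10.7 = 57.55): to a=0 gives 26 → no gain ✓; to a=10.1 gives 69 − 3.5×10.1 = 33.65 → no gain ✓.
Low-quality (own payoff 26): to a=10.1 gives 69 − 14.0×10.1 = -72.4 → no gain ✓; to a=10.7 gives 95 − 14.0×10.7 = -54.8 → no gain ✓.
4 of the 6 constraints hold; not an equilibrium.

4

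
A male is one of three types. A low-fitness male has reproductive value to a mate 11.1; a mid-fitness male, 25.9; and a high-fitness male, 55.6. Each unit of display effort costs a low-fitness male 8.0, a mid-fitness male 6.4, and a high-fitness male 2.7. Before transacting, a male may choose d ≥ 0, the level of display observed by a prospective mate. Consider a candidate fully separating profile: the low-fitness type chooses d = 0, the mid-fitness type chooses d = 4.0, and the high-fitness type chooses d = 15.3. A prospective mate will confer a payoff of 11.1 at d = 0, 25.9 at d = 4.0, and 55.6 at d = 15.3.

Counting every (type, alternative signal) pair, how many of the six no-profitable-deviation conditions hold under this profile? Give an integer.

4

High-fitness (own payoff 55.6 − 2.7×15.3 = 14.29): to d=0 gives 11.1 → no gain ✓; to d=4.0 gives 25.9 − 2.7×4.0 = 15.1 → profitable ✗.
Low-fitness (own payoff 11.1): to d=4.0 gives 25.9 − 8.0×4.0 = -6.1 → no gain ✓; to d=15.3 gives 55.6 − 8.0×15.3 = -66.8 → no gain ✓.
Mid-fitness (own payoff 25.9 − 6.4×4.0 = 0.3): to d=0 gives 11.1 → profitable ✗; to d=15.3 gives 55.6 − 6.4×15.3 = -42.32 → no gain ✓.
4 of the 6 constraints hold; not an equilibrium.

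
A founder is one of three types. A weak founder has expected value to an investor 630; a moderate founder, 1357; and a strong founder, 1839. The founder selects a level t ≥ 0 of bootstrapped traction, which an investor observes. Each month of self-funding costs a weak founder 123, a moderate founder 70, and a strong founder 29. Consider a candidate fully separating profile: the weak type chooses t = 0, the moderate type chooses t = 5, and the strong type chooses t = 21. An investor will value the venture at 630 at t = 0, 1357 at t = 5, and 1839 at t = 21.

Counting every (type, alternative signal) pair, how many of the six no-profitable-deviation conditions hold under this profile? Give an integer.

Strong (own payoff 1839 − 29×21 = 1230): to t=0 gives 630 → no gain ✓; to t=5 gives 1357 − 29×5 = 1212 → no gain ✓.
Moderate (own payoff 1357 − 70×5 = 1007): to t=0 gives 630 → no gain ✓; to t=21 gives 1839 − 70×21 = 369 → no gain ✓.
Weak (own payoff 630): to t=5 gives 1357 − 123×5 = 742 → profitable ✗; to t=21 gives 1839 − 123×21 = -744 → no gain ✓.
5 of the 6 constraints hold; not an equilibrium.

5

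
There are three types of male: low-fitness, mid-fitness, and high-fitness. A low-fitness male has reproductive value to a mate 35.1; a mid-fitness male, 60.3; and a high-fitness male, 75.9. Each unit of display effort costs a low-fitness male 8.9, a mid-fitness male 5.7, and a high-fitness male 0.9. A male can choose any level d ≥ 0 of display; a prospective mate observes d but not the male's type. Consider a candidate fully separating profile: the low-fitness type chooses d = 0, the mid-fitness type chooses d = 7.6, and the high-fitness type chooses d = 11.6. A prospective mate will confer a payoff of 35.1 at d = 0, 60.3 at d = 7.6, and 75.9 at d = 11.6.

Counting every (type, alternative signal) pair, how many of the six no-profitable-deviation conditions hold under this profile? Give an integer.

Mid-fitness (own payoff 60.3 − 5.7×7.6 = 16.98): to d=0 gives 35.1 → profitable ✗; to d=11.6 gives 75.9 − 5.7×11.6 = 9.78 → no gain ✓.
Low-fitness (own payoff 35.1): to d=7.6 gives 60.3 − 8.9×7.6 = -7.34 → no gain ✓; to d=11.6 gives 75.9 − 8.9×11.6 = -27.34 → no gain ✓.
High-fitness (own payoff 75.9 − 0.9×11.6 = 65.46): to d=0 gives 35.1 → no gain ✓; to d=7.6 gives 60.3 − 0.9×7.6 = 53.46 → no gain ✓.
5 of the 6 constraints hold; not an equilibrium.

5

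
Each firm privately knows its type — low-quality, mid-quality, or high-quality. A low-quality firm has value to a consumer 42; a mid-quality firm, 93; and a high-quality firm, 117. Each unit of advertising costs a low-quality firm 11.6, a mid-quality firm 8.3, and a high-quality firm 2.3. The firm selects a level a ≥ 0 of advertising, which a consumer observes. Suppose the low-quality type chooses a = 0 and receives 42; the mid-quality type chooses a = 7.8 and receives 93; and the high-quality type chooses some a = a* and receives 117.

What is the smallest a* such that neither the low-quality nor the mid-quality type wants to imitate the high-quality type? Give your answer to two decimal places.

Low-quality type (on-path payoff 42) won't mimic when 42 ≥ 117 − 11.6·a*, i.e. a* ≥ 6.47.
Mid-quality type (on-path payoff 93 − 8.3×7.8 = 28.26) won't mimic when 28.26 ≥ 117 − 8.3·a*, i.e. a* ≥ 10.69.
Both must hold, so a* = max(6.47, 10.69) = 10.69. The mid-quality type's constraint binds.

10.69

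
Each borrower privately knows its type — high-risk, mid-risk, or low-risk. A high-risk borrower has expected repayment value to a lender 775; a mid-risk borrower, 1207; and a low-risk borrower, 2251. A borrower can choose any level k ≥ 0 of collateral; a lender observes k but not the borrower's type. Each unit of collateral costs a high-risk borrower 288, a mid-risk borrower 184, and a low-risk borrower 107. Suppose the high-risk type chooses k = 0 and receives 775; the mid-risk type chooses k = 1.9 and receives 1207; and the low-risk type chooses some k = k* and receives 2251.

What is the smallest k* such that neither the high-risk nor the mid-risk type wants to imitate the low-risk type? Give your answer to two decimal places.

7.57

High-risk type (on-path payoff 775) won't mimic when 775 ≥ 2251 − 288·k*, i.e. k* ≥ 5.13.
Mid-risk type (on-path payoff 1207 − 184×1.9 = 857.4) won't mimic when 857.4 ≥ 2251 − 184·k*, i.e. k* ≥ 7.57.
Both must hold, so k* = max(5.13, 7.57) = 7.57. The mid-risk type's constraint binds.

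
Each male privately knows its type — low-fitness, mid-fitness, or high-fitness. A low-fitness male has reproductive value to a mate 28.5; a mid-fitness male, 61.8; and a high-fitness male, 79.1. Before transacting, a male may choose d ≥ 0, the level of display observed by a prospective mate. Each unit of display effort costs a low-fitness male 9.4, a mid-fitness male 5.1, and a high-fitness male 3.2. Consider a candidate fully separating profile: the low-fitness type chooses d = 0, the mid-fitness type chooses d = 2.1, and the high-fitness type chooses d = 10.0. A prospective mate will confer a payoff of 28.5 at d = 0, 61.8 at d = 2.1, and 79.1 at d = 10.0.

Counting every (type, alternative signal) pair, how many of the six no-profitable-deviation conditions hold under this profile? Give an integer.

4

Low-fitness (own payoff 28.5): to d=2.1 gives 61.8 − 9.4×2.1 = 42.06 → profitable ✗; to d=10.0 gives 79.1 − 9.4×10.0 = -14.9 → no gain ✓.
Mid-fitness (own payoff 61.8 − 5.1×2.1 = 51.09): to d=0 gives 28.5 → no gain ✓; to d=10.0 gives 79.1 − 5.1×10.0 = 28.1 → no gain ✓.
High-fitness (own payoff 79.1 − 3.2×10.0 = 47.1): to d=0 gives 28.5 → no gain ✓; to d=2.1 gives 61.8 − 3.2×2.1 = 55.08 → profitable ✗.
4 of the 6 constraints hold; not an equilibrium.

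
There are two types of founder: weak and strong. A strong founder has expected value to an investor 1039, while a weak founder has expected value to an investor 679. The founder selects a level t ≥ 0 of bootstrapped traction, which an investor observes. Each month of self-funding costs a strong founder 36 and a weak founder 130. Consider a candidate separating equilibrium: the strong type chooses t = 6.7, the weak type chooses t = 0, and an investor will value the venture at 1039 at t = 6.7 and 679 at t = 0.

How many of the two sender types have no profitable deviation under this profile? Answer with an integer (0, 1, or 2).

2

Weak type: stay at 0 → 679; mimic → 1039 − 130 × 6.7 = 168. IC holds (679 ≥ 168).
Strong type: signal → 1039 − 36 × 6.7 = 797.8; deviate to 0 → 679. IC holds (797.8 ≥ 679).
2 of 2 constraints hold, so this is a separating equilibrium.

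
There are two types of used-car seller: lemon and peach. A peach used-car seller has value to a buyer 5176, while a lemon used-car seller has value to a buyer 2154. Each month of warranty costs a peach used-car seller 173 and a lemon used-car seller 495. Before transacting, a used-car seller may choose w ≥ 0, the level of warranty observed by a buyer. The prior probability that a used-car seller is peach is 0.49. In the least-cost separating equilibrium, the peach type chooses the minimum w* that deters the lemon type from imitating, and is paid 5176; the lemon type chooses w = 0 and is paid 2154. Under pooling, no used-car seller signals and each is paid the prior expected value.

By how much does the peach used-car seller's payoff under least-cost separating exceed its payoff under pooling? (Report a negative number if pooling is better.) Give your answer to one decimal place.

485.0

Least-cost separating signal: w* solves 2154 = 5176 − 495·w*, so w* = (5176 − 2154)/495 ≈ 6.1051.
Peach type's separating payoff: 5176 − 173 × w* = 5176 − 173 × (5176 − 2154)/495 = 5176 − 522806/495 ≈ 4119.826.
Pooling payoff: 0.49 × 5176 + 0.51 × 2154 = 3634.78.
Difference: 4119.826 − 3634.78 = 485.046, i.e. 485.0 to one decimal place.
The peach type prefers to separate.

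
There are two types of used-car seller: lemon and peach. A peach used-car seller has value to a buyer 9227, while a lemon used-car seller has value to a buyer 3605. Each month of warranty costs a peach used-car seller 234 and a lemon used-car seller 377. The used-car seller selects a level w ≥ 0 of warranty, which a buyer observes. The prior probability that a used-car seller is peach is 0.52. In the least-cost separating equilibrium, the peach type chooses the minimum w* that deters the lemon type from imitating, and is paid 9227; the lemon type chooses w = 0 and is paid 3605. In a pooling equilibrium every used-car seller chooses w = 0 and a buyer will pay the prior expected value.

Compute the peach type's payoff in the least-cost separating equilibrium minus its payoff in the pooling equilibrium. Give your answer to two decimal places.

-790.96

Least-cost separating signal: w* solves 3605 = 9227 − 377·w*, so w* = (9227 − 3605)/377 ≈ 14.9125.
Peach type's separating payoff: 9227 − 234 × w* = 9227 − 234 × (9227 − 3605)/377 = 9227 − 1315548/377 ≈ 5737.4828.
Pooling payoff: 0.52 × 9227 + 0.48 × 3605 = 6528.44.
Difference: 5737.4828 − 6528.44 = -790.9572, i.e. -790.96 to two decimal places.
The peach type would prefer the pooling outcome.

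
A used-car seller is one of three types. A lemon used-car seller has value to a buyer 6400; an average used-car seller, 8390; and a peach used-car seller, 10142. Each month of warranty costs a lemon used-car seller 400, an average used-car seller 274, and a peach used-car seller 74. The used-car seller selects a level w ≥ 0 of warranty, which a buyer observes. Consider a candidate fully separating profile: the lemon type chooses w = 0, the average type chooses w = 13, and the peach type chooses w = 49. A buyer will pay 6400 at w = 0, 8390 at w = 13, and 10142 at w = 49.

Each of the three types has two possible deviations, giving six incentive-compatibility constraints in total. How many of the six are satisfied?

Lemon (own payoff 6400): to w=13 gives 8390 − 400×13 = 3190 → no gain ✓; to w=49 gives 10142 − 400×49 = -9458 → no gain ✓.
Peach (own payoff 10142 − 74×49 = 6516): to w=0 gives 6400 → no gain ✓; to w=13 gives 8390 − 74×13 = 7428 → profitable ✗.
Average (own payoff 8390 − 274×13 = 4828): to w=0 gives 6400 → profitable ✗; to w=49 gives 10142 − 274×49 = -3284 → no gain ✓.
4 of the 6 constraints hold; not an equilibrium.

4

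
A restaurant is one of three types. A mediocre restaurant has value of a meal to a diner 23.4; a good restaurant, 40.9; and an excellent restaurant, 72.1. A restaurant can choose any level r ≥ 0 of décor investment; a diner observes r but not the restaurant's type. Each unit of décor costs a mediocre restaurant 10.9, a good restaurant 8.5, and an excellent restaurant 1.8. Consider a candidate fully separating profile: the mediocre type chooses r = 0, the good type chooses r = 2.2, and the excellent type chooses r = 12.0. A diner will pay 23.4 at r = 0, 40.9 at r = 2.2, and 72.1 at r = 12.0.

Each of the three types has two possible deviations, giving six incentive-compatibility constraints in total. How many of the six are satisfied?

Excellent (own payoff 72.1 − 1.8×12.0 = 50.5): to r=0 gives 23.4 → no gain ✓; to r=2.2 gives 40.9 − 1.8×2.2 = 36.94 → no gain ✓.
Good (own payoff 40.9 − 8.5×2.2 = 22.2): to r=0 gives 23.4 → profitable ✗; to r=12.0 gives 72.1 − 8.5×12.0 = -29.9 → no gain ✓.
Mediocre (own payoff 23.4): to r=2.2 gives 40.9 − 10.9×2.2 = 16.92 → no gain ✓; to r=12.0 gives 72.1 − 10.9×12.0 = -58.7 → no gain ✓.
5 of the 6 constraints hold; not an equilibrium.

5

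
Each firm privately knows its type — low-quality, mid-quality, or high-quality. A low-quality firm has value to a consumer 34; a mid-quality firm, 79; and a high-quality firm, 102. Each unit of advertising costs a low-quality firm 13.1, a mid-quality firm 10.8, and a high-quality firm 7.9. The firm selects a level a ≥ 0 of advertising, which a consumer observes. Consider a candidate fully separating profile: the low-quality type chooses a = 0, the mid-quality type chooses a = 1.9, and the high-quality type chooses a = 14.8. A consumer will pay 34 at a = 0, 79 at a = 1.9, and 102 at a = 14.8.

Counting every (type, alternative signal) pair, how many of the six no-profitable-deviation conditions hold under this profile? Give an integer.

Mid-quality (own payoff 79 − 10.8×1.9 = 58.48): to a=0 gives 34 → no gain ✓; to a=14.8 gives 102 − 10.8×14.8 = -57.84 → no gain ✓.
High-quality (own payoff 102 − 7.9×14.8 = -14.92): to a=0 gives 34 → profitable ✗; to a=1.9 gives 79 − 7.9×1.9 = 63.99 → profitable ✗.
Low-quality (own payoff 34): to a=1.9 gives 79 − 13.1×1.9 = 54.11 → profitable ✗; to a=14.8 gives 102 − 13.1×14.8 = -91.88 → no gain ✓.
3 of the 6 constraints hold; not an equilibrium.

3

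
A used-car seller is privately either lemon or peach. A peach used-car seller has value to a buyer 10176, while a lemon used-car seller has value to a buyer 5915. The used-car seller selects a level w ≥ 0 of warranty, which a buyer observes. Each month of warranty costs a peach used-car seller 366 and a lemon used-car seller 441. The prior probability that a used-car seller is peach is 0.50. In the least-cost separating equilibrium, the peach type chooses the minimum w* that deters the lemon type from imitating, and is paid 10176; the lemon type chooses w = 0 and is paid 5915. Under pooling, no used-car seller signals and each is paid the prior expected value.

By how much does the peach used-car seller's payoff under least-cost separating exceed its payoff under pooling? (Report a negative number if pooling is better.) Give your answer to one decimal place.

Least-cost separating signal: w* solves 5915 = 10176 − 441·w*, so w* = (10176 − 5915)/441 ≈ 9.6621.
Peach type's separating payoff: 10176 − 366 × w* = 10176 − 366 × (10176 − 5915)/441 = 10176 − 1559526/441 ≈ 6639.660.
Pooling payoff: 0.50 × 10176 + 0.50 × 5915 = 8045.5.
Difference: 6639.660 − 8045.5 = -1405.84, i.e. -1405.8 to one decimal place.
The peach type would prefer the pooling outcome.

-1405.8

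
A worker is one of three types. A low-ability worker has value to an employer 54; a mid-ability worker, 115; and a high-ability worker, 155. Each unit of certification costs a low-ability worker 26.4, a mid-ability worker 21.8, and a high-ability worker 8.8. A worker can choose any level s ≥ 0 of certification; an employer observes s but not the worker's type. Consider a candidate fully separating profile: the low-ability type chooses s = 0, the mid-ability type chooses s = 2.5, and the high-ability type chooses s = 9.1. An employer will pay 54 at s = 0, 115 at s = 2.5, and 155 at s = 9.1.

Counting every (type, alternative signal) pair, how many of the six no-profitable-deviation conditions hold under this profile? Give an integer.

Mid-ability (own payoff 115 − 21.8×2.5 = 60.5): to s=0 gives 54 → no gain ✓; to s=9.1 gives 155 − 21.8×9.1 = -43.38 → no gain ✓.
Low-ability (own payoff 54): to s=2.5 gives 115 − 26.4×2.5 = 49 → no gain ✓; to s=9.1 gives 155 − 26.4×9.1 = -85.24 → no gain ✓.
High-ability (own payoff 155 − 8.8×9.1 = 74.92): to s=0 gives 54 → no gain ✓; to s=2.5 gives 115 − 8.8×2.5 = 93 → profitable ✗.
5 of the 6 constraints hold; not an equilibrium.

5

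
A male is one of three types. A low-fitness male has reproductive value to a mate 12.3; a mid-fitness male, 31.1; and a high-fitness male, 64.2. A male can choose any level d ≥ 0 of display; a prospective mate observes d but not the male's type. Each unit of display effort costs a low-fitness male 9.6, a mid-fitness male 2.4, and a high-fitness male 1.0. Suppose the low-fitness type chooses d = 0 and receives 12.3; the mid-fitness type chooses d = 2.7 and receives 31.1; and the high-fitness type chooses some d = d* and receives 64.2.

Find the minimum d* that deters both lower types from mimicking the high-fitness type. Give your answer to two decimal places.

16.49

Mid-fitness type (on-path payoff 31.1 − 2.4×2.7 = 24.62) won't mimic when 24.62 ≥ 64.2 − 2.4·d*, i.e. d* ≥ 16.49.
Low-fitness type (on-path payoff 12.3) won't mimic when 12.3 ≥ 64.2 − 9.6·d*, i.e. d* ≥ 5.41.
Both must hold, so d* = max(5.41, 16.49) = 16.49. The mid-fitness type's constraint binds.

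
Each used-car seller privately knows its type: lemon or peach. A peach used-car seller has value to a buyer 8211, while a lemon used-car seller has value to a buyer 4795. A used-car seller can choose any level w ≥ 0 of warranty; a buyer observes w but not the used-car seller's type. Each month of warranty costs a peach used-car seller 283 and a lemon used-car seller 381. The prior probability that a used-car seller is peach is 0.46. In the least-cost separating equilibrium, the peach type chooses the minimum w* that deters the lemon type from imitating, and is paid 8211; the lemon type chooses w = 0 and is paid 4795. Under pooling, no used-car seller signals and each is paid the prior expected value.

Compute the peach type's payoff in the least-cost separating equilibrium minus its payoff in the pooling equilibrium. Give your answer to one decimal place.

-692.7

Least-cost separating signal: w* solves 4795 = 8211 − 381·w*, so w* = (8211 − 4795)/381 ≈ 8.9659.
Peach type's separating payoff: 8211 − 283 × w* = 8211 − 283 × (8211 − 4795)/381 = 8211 − 966728/381 ≈ 5673.656.
Pooling payoff: 0.46 × 8211 + 0.54 × 4795 = 6366.36.
Difference: 5673.656 − 6366.36 = -692.704, i.e. -692.7 to one decimal place.
The peach type would prefer the pooling outcome.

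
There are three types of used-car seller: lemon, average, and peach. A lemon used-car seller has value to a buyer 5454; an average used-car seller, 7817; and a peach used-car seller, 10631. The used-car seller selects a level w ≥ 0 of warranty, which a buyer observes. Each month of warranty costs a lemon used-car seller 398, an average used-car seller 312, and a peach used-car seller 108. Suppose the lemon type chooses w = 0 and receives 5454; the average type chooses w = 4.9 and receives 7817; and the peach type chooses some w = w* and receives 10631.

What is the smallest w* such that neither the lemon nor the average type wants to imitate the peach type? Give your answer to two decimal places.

Lemon type (on-path payoff 5454) won't mimic when 5454 ≥ 10631 − 398·w*, i.e. w* ≥ 13.01.
Average type (on-path payoff 7817 − 312×4.9 = 6288.2) won't mimic when 6288.2 ≥ 10631 − 312·w*, i.e. w* ≥ 13.92.
Both must hold, so w* = max(13.01, 13.92) = 13.92. The average type's constraint binds.

13.92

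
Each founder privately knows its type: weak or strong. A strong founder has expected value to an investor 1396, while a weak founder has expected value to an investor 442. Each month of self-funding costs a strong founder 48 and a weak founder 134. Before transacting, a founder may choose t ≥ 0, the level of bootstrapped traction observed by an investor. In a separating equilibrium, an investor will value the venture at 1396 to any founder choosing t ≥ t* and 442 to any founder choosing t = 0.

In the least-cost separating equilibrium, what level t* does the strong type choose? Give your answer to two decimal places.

A weak founder choosing t = 0 receives 442.
Imitating at t* instead would pay 1396 at cost 134·t*, netting 1396 − 134·t*.
Indifference: 442 = 1396 − 134·t*, so t* = (1396 − 442) / 134 ≈ 7.12.
This is the weak type's binding incentive-compatibility constraint; any t ≥ 7.12 sustains separation on that side.

7.12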